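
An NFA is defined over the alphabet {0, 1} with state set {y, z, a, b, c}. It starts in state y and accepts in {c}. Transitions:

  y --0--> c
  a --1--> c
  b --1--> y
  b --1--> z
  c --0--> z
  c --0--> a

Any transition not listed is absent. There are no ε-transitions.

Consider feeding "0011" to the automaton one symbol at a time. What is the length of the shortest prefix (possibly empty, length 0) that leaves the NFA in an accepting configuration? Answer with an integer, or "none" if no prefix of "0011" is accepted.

1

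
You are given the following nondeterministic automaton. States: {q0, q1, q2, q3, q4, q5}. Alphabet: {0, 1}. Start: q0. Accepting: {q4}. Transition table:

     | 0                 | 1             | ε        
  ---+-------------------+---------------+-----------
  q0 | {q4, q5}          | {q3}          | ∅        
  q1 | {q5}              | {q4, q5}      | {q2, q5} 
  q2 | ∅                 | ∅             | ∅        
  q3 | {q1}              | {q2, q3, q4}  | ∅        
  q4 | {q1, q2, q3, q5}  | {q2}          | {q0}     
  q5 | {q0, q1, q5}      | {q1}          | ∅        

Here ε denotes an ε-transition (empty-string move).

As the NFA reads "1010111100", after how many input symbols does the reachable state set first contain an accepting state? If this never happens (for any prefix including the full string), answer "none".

Start in {q0}.
Read '1': {q0} → {q3}.
Read '0': {q3} → {q1, q2, q5}.
Read '1': {q1, q2, q5} → {q0, q1, q2, q4, q5}.
None of the earlier sets intersect F, but {q0, q1, q2, q4, q5} does.

3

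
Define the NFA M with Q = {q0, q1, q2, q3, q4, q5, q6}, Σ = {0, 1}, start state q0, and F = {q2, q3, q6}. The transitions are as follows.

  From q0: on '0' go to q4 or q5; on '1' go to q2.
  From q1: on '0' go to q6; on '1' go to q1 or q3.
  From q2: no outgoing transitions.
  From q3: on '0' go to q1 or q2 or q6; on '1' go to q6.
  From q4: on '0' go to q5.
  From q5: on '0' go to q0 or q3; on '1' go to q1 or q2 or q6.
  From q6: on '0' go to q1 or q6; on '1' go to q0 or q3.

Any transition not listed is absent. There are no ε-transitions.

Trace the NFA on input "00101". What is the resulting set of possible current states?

{q0, q1, q3}

Start in {q0}.
Read '0': {q0} → {q4, q5}.
Read '0': {q4, q5} → {q0, q3, q5}.
Read '1': {q0, q3, q5} → {q1, q2, q6}.
Read '0': {q1, q2, q6} → {q1, q6}.
Read '1': {q1, q6} → {q0, q1, q3}.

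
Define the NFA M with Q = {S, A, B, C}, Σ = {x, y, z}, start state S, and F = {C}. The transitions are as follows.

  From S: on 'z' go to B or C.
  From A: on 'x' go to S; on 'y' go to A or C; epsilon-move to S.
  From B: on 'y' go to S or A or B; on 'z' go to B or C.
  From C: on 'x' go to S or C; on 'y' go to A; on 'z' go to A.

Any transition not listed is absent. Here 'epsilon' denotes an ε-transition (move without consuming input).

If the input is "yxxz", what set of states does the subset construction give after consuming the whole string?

∅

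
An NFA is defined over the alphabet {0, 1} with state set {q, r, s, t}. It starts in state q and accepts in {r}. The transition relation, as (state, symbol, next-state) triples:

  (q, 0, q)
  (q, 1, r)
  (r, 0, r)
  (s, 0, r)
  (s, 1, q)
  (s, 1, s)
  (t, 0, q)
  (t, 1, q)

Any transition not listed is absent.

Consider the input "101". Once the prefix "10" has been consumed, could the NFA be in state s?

No

Start in {q}.
Read '1': q→{r}; now {r}.
Read '0': r→{r}; now {r}.
State s is not in {r}.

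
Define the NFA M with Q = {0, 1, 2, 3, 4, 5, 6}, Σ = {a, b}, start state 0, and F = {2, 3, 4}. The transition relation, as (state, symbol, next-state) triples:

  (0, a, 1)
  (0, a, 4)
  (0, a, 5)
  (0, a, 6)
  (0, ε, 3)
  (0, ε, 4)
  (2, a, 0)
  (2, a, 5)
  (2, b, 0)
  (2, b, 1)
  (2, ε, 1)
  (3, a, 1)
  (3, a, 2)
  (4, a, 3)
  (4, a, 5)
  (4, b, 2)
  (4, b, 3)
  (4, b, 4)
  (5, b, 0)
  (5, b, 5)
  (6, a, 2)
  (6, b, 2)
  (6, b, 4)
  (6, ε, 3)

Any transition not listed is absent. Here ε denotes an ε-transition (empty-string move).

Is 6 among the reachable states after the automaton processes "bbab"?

No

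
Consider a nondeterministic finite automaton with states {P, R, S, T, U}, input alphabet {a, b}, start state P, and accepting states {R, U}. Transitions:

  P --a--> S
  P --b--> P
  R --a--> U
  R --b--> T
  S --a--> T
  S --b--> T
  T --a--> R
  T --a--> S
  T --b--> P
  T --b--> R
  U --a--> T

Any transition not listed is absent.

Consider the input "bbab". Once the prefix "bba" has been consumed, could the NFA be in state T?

No

Start in {P}.
Read 'b': {P} → {P}.
Read 'b': {P} → {P}.
Read 'a': {P} → {S}.
State T is not in {S}.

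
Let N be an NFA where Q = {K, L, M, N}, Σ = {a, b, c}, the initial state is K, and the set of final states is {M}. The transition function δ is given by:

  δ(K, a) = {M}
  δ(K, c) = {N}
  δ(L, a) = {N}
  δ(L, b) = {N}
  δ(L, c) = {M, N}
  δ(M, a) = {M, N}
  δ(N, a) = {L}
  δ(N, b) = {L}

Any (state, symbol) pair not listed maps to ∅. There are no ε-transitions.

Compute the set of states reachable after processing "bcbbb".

∅

Start in {K}.
Read 'b': {K} → ∅.
The set is empty and remains empty for the remaining 4 symbols.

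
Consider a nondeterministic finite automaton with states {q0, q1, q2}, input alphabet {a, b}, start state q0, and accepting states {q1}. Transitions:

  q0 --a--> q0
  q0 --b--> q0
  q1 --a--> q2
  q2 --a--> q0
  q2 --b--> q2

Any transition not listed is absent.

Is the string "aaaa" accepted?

Start in {q0}.
Read 'a': {q0} → {q0}.
Read 'a': {q0} → {q0}.
Read 'a': {q0} → {q0}.
Read 'a': {q0} → {q0}.
The final set {q0} contains no accepting state.

No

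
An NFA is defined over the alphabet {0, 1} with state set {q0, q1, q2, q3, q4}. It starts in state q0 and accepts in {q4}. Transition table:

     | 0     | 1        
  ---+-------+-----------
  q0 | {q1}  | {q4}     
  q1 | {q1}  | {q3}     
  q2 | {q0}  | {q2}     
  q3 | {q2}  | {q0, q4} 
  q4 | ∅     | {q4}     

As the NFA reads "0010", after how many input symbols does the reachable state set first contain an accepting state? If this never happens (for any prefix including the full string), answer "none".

none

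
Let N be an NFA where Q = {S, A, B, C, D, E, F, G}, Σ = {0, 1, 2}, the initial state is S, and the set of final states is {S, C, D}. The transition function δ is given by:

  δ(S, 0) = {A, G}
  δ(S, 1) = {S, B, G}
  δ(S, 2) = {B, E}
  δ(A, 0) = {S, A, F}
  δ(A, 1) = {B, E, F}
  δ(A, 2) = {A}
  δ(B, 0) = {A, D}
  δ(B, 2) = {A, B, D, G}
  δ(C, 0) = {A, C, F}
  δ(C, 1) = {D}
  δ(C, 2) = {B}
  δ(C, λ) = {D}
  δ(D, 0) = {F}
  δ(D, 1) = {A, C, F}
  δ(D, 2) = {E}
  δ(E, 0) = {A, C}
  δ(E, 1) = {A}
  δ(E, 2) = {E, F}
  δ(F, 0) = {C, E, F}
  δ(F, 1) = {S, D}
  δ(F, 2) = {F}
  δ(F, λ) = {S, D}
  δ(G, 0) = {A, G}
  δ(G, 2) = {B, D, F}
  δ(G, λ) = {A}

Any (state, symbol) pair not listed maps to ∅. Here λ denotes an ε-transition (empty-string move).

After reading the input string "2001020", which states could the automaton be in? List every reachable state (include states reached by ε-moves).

Start in {S}.
Read '2': S→{B, E}; now {B, E}.
Read '0': B→{A, D}, E→{A, C}; now {A, C, D}.
Read '0': A→{S, A, F}, C→{A, C, F}, D→{F}; union {S, A, C, F}; ε-closure = {S, A, C, D, F}.
Read '1': S→{S, B, G}, A→{B, E, F}, C→{D}, D→{A, C, F}, F→{S, D}; now {S, A, B, C, D, E, F, G}.
Read '0': S→{A, G}, A→{S, A, F}, B→{A, D}, C→{A, C, F}, D→{F}, E→{A, C}, F→{C, E, F}, G→{A, G}; now {S, A, C, D, E, F, G}.
Read '2': S→{B, E}, A→{A}, C→{B}, D→{E}, E→{E, F}, F→{F}, G→{B, D, F}; union {A, B, D, E, F}; ε-closure = {S, A, B, D, E, F}.
Read '0': S→{A, G}, A→{S, A, F}, B→{A, D}, D→{F}, E→{A, C}, F→{C, E, F}; now {S, A, C, D, E, F, G}.

{S, A, C, D, E, F, G}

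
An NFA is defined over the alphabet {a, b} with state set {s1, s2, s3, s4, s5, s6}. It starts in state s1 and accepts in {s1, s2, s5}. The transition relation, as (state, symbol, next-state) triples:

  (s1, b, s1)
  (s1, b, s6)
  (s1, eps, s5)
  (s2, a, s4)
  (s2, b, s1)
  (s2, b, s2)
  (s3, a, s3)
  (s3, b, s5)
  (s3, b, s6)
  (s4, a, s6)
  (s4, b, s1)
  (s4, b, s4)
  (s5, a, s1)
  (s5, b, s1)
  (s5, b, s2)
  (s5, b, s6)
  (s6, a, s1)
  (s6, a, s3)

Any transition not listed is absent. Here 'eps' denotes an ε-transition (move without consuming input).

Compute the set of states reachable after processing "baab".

Start: ε-closure({s1}) = {s1, s5}.
Read 'b': s1→{s1, s6}, s5→{s1, s2, s6}; union {s1, s2, s6}; ε-closure = {s1, s2, s5, s6}.
Read 'a': s1→∅, s2→{s4}, s5→{s1}, s6→{s1, s3}; union {s1, s3, s4}; ε-closure = {s1, s3, s4, s5}.
Read 'a': s1→∅, s3→{s3}, s4→{s6}, s5→{s1}; union {s1, s3, s6}; ε-closure = {s1, s3, s5, s6}.
Read 'b': s1→{s1, s6}, s3→{s5, s6}, s5→{s1, s2, s6}, s6→∅; now {s1, s2, s5, s6}.

{s1, s2, s5, s6}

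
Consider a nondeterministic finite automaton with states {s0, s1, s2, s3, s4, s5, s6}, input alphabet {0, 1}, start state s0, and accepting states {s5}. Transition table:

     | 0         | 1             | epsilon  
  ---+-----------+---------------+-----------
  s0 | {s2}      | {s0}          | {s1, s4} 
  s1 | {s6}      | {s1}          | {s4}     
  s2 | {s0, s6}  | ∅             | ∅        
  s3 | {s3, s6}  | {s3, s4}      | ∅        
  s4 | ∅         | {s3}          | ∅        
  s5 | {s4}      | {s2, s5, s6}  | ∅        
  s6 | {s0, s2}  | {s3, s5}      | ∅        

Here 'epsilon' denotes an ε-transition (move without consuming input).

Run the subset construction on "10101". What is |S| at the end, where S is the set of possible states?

Start: ε-closure({s0}) = {s0, s1, s4}.
Read '1': s0→{s0}, s1→{s1}, s4→{s3}; union {s0, s1, s3}; ε-closure = {s0, s1, s3, s4}.
Read '0': s0→{s2}, s1→{s6}, s3→{s3, s6}, s4→∅; now {s2, s3, s6}.
Read '1': s2→∅, s3→{s3, s4}, s6→{s3, s5}; now {s3, s4, s5}.
Read '0': s3→{s3, s6}, s4→∅, s5→{s4}; now {s3, s4, s6}.
Read '1': s3→{s3, s4}, s4→{s3}, s6→{s3, s5}; now {s3, s4, s5}.
That set has 3 states.

3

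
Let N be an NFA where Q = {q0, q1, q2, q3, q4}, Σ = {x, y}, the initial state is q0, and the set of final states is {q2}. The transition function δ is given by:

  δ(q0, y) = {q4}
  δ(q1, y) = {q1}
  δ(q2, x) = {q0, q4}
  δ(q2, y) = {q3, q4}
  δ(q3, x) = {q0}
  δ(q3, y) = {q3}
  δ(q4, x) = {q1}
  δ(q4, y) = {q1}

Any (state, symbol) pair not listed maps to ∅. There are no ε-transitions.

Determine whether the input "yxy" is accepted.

Start in {q0}.
Read 'y': {q0} → {q4}.
Read 'x': {q4} → {q1}.
Read 'y': {q1} → {q1}.
The final set {q1} contains no accepting state.

No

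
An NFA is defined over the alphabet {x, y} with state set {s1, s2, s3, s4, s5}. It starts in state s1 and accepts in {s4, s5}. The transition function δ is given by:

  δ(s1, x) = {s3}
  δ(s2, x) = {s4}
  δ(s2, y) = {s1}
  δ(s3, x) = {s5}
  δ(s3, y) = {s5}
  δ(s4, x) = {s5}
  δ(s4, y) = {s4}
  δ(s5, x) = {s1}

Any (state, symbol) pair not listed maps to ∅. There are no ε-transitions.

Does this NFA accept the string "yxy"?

Start in {s1}.
Read 'y': {s1} → ∅.
The set is empty and remains empty for the remaining 2 symbols.
The final set ∅ contains no accepting state.

No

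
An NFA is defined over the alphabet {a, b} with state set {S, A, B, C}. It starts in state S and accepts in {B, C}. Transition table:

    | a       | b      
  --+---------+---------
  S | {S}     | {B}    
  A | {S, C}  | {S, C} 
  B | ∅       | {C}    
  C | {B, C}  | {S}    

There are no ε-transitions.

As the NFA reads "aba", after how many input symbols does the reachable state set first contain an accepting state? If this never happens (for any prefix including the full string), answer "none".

Start in {S}.
Read 'a': {S} → {S}.
Read 'b': {S} → {B}.
None of the earlier sets intersect F, but {B} does.

2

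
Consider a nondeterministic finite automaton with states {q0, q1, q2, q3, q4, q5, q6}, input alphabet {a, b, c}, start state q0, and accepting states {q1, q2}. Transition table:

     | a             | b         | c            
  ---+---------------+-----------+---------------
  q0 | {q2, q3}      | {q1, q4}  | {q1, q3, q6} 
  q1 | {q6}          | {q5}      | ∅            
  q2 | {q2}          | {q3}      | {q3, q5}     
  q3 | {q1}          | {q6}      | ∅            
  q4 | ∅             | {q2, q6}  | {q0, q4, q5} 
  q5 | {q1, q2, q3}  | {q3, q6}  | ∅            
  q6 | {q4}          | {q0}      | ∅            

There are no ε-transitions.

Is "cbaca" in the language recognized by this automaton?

Start in {q0}.
Read 'c': {q0} → {q1, q3, q6}.
Read 'b': {q1, q3, q6} → {q0, q5, q6}.
Read 'a': {q0, q5, q6} → {q1, q2, q3, q4}.
Read 'c': {q1, q2, q3, q4} → {q0, q3, q4, q5}.
Read 'a': {q0, q3, q4, q5} → {q1, q2, q3}.
The final set {q1, q2, q3} contains the accepting states q1, q2.

Yes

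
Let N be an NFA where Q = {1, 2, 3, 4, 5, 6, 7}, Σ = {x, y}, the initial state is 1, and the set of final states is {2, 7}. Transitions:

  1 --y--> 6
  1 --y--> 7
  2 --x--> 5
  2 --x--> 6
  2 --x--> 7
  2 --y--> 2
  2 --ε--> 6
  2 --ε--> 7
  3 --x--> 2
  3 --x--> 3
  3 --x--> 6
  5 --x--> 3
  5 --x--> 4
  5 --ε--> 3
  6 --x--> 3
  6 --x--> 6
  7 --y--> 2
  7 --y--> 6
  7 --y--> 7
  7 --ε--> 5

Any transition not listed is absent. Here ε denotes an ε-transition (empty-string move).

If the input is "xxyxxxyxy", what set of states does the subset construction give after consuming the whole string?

∅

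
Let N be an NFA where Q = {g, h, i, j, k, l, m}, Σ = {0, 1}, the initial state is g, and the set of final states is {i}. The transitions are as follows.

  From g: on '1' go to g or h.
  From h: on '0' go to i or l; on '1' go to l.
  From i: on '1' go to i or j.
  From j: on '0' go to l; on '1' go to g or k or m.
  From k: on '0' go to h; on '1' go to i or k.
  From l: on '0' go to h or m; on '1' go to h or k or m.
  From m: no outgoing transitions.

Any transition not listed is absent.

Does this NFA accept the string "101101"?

No

Start in {g}.
Read '1': g→{g, h}; now {g, h}.
Read '0': g→∅, h→{i, l}; now {i, l}.
Read '1': i→{i, j}, l→{h, k, m}; now {h, i, j, k, m}.
Read '1': h→{l}, i→{i, j}, j→{g, k, m}, k→{i, k}, m→∅; now {g, i, j, k, l, m}.
Read '0': g→∅, i→∅, j→{l}, k→{h}, l→{h, m}, m→∅; now {h, l, m}.
Read '1': h→{l}, l→{h, k, m}, m→∅; now {h, k, l, m}.
The final set {h, k, l, m} contains no accepting state.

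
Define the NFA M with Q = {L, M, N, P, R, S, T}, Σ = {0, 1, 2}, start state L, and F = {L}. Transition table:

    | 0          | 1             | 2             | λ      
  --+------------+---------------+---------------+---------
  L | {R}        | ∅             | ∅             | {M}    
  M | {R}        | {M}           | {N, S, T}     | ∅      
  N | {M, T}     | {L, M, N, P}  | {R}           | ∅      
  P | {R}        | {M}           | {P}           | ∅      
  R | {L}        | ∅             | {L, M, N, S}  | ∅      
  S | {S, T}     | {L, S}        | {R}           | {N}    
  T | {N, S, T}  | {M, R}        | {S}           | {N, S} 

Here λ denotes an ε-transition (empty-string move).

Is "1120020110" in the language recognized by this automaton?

Start: ε-closure({L}) = {L, M}.
Read '1': L→∅, M→{M}; now {M}.
Read '1': M→{M}; now {M}.
Read '2': M→{N, S, T}; now {N, S, T}.
Read '0': N→{M, T}, S→{S, T}, T→{N, S, T}; now {M, N, S, T}.
Read '0': M→{R}, N→{M, T}, S→{S, T}, T→{N, S, T}; now {M, N, R, S, T}.
Read '2': M→{N, S, T}, N→{R}, R→{L, M, N, S}, S→{R}, T→{S}; now {L, M, N, R, S, T}.
Read '0': L→{R}, M→{R}, N→{M, T}, R→{L}, S→{S, T}, T→{N, S, T}; now {L, M, N, R, S, T}.
Read '1': L→∅, M→{M}, N→{L, M, N, P}, R→∅, S→{L, S}, T→{M, R}; now {L, M, N, P, R, S}.
Read '1': L→∅, M→{M}, N→{L, M, N, P}, P→{M}, R→∅, S→{L, S}; now {L, M, N, P, S}.
Read '0': L→{R}, M→{R}, N→{M, T}, P→{R}, S→{S, T}; union {M, R, S, T}; ε-closure = {M, N, R, S, T}.
The final set {M, N, R, S, T} contains no accepting state.

No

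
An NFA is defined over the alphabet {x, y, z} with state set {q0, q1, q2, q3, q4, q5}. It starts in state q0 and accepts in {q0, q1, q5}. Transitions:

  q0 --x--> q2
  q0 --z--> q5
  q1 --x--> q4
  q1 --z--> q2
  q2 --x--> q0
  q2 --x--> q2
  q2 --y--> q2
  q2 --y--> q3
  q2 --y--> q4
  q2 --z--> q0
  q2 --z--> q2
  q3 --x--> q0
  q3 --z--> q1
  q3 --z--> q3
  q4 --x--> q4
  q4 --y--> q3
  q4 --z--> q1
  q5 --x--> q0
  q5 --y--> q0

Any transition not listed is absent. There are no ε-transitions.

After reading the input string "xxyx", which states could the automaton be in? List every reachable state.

Start in {q0}.
Read 'x': {q0} → {q2}.
Read 'x': {q2} → {q0, q2}.
Read 'y': {q0, q2} → {q2, q3, q4}.
Read 'x': {q2, q3, q4} → {q0, q2, q4}.

{q0, q2, q4}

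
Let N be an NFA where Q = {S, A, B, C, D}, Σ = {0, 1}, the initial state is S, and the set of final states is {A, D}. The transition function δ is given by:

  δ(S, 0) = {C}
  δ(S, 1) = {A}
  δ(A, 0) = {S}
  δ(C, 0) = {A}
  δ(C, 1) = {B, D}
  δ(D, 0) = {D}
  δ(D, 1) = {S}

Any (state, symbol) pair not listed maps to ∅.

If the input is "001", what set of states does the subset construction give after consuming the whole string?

∅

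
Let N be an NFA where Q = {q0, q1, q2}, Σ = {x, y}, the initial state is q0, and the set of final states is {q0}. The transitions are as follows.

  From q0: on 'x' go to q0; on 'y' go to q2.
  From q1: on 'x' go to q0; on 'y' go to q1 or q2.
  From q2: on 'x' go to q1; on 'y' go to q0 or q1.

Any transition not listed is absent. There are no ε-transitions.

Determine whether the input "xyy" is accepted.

Start in {q0}.
Read 'x': {q0} → {q0}.
Read 'y': {q0} → {q2}.
Read 'y': {q2} → {q0, q1}.
The final set {q0, q1} contains the accepting state q0.

Yes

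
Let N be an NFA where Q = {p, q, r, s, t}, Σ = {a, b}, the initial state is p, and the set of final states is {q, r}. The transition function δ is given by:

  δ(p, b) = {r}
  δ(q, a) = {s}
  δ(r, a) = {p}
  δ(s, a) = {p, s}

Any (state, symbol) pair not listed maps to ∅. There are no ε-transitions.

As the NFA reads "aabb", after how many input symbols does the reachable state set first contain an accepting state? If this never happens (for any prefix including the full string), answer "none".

none

Start in {p}.
Read 'a': p→∅; now ∅.
The set is empty and remains empty for the remaining 3 symbols.
No reachable set along the way intersects F.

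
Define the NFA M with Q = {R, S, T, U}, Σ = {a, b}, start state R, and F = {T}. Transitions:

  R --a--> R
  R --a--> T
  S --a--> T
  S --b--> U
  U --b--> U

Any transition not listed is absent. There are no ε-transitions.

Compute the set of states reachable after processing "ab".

Start in {R}.
Read 'a': {R} → {R, T}.
Read 'b': {R, T} → ∅.

∅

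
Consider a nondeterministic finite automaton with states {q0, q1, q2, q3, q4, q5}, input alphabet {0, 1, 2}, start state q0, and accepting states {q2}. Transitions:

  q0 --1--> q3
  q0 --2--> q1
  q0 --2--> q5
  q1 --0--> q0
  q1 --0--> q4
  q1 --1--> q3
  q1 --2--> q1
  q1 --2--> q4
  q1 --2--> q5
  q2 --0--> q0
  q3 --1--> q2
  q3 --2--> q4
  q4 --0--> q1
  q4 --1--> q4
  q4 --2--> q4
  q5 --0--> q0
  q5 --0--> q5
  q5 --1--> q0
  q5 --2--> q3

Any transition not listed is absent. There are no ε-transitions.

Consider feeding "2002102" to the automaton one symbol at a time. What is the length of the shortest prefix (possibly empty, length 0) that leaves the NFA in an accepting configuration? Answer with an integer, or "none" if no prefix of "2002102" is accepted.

5

Start in {q0}.
Read '2': q0→{q1, q5}; now {q1, q5}.
Read '0': q1→{q0, q4}, q5→{q0, q5}; now {q0, q4, q5}.
Read '0': q0→∅, q4→{q1}, q5→{q0, q5}; now {q0, q1, q5}.
Read '2': q0→{q1, q5}, q1→{q1, q4, q5}, q5→{q3}; now {q1, q3, q4, q5}.
Read '1': q1→{q3}, q3→{q2}, q4→{q4}, q5→{q0}; now {q0, q2, q3, q4}.
None of the earlier sets intersect F, but {q0, q2, q3, q4} does.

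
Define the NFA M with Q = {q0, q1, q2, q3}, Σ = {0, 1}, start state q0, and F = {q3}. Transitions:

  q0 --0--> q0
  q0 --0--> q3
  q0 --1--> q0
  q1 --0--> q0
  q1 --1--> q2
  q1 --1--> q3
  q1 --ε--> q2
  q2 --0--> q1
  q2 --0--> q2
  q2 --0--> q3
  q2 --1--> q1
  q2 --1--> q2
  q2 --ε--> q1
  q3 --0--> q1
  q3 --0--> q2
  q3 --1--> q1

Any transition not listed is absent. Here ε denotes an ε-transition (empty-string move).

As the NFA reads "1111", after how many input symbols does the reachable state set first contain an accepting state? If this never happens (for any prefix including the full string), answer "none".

none

Start in {q0}.
Read '1': q0→{q0}; now {q0}.
Read '1': q0→{q0}; now {q0}.
Read '1': q0→{q0}; now {q0}.
Read '1': q0→{q0}; now {q0}.
No reachable set along the way intersects F.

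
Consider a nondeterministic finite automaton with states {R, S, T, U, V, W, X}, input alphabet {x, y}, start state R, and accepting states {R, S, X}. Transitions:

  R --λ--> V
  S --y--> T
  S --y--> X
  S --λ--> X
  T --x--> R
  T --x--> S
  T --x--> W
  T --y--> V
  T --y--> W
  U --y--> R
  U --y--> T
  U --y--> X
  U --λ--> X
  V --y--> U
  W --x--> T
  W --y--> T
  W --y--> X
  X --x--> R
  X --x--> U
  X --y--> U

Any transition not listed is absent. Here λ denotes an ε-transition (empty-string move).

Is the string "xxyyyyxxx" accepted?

No

Start: ε-closure({R}) = {R, V}.
Read 'x': R→∅, V→∅; now ∅.
The set is empty and remains empty for the remaining 8 symbols.
The final set ∅ contains no accepting state.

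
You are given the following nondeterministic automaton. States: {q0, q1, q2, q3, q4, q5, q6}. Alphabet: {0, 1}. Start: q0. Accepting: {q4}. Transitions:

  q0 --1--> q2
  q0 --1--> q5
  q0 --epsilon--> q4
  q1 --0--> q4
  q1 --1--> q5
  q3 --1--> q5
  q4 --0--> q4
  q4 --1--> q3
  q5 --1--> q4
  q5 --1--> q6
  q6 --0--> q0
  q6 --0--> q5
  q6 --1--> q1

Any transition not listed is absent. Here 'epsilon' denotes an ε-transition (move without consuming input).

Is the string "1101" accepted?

Yes

Start: ε-closure({q0}) = {q0, q4}.
Read '1': q0→{q2, q5}, q4→{q3}; now {q2, q3, q5}.
Read '1': q2→∅, q3→{q5}, q5→{q4, q6}; now {q4, q5, q6}.
Read '0': q4→{q4}, q5→∅, q6→{q0, q5}; now {q0, q4, q5}.
Read '1': q0→{q2, q5}, q4→{q3}, q5→{q4, q6}; now {q2, q3, q4, q5, q6}.
The final set {q2, q3, q4, q5, q6} contains the accepting state q4.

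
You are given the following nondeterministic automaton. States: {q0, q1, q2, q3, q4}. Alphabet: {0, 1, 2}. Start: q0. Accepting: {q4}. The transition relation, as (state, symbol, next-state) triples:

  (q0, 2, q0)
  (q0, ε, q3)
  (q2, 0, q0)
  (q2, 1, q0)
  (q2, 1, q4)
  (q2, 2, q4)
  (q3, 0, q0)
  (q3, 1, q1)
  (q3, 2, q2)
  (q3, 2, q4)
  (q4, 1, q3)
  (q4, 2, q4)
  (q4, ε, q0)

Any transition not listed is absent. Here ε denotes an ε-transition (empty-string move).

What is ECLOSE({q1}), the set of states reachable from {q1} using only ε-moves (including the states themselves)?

{q1}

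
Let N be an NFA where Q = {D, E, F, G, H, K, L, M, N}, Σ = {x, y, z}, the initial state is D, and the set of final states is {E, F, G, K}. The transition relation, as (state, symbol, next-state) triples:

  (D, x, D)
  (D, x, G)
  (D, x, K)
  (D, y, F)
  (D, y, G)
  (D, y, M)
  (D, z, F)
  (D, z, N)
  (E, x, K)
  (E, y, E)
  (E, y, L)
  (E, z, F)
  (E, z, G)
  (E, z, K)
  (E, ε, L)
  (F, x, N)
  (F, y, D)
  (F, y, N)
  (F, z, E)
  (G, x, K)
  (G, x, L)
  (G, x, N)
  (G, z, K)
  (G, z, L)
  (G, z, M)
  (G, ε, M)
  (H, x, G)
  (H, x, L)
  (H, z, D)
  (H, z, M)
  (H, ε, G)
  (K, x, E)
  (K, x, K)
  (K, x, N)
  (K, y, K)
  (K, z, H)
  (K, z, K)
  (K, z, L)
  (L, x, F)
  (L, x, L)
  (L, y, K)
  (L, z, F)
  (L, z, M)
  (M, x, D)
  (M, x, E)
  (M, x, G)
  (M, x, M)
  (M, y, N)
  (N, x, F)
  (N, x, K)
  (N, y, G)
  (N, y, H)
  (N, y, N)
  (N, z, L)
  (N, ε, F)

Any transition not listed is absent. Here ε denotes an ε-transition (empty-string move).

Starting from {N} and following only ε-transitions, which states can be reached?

Begin with {N}.
ε-move N → F; add F.

{F, N}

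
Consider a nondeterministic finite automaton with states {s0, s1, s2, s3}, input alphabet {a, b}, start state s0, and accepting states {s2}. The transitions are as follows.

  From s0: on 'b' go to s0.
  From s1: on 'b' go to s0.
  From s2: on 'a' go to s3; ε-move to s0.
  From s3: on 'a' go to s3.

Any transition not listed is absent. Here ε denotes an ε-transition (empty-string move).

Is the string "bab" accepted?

No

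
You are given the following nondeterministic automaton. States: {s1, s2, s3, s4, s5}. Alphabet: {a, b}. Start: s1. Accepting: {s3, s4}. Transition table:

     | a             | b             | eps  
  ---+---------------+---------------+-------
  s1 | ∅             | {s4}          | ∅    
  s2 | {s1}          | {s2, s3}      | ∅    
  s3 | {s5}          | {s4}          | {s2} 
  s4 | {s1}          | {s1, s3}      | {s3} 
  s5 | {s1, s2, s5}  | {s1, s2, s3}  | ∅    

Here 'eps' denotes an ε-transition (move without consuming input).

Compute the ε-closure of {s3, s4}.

{s2, s3, s4}

Begin with {s3, s4}.
ε-move s3 → s2; add s2.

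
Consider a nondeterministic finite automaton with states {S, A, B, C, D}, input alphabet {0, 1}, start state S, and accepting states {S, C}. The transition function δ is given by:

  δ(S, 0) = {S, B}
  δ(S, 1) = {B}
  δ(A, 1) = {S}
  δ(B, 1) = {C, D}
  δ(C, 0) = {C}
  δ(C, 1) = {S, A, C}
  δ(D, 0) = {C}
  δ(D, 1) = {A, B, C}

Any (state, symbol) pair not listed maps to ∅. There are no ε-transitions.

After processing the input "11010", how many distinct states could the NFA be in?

3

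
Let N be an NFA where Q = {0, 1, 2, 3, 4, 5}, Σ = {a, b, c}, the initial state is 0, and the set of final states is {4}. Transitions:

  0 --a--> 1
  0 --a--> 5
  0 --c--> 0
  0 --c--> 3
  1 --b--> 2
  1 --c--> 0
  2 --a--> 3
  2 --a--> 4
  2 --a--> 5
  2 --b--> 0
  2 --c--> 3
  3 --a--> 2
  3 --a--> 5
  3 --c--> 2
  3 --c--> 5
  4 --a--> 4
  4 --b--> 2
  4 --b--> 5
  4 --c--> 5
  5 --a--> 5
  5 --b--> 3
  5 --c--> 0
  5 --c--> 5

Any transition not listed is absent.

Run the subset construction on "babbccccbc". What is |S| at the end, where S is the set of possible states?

Start in {0}.
Read 'b': 0→∅; now ∅.
The set is empty and remains empty for the remaining 9 symbols.
That set has 0 states.

0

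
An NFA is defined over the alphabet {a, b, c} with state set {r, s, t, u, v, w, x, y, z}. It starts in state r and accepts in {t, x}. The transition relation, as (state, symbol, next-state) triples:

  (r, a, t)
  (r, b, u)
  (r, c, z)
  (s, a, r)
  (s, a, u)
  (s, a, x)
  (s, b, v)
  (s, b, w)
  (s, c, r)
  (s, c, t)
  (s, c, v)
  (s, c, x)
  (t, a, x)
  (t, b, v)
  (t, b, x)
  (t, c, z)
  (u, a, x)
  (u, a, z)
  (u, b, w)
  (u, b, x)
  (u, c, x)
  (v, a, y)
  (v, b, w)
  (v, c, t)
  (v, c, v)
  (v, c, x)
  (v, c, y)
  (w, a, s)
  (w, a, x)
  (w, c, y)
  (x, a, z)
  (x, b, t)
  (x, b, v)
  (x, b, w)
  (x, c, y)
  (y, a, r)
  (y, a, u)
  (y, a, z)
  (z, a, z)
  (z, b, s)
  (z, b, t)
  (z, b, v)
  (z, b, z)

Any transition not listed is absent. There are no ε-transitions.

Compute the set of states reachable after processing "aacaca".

Start in {r}.
Read 'a': r→{t}; now {t}.
Read 'a': t→{x}; now {x}.
Read 'c': x→{y}; now {y}.
Read 'a': y→{r, u, z}; now {r, u, z}.
Read 'c': r→{z}, u→{x}, z→∅; now {x, z}.
Read 'a': x→{z}, z→{z}; now {z}.

{z}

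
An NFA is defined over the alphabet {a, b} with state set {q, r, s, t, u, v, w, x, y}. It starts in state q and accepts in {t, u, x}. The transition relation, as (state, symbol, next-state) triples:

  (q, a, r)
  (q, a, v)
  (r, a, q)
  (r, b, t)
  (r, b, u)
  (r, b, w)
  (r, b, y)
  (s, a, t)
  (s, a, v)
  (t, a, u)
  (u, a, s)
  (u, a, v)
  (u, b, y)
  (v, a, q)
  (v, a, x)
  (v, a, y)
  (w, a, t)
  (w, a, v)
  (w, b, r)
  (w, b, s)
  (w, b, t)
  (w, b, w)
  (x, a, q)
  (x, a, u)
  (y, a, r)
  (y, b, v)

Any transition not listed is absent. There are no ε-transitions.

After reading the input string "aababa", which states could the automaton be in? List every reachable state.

Start in {q}.
Read 'a': q→{r, v}; now {r, v}.
Read 'a': r→{q}, v→{q, x, y}; now {q, x, y}.
Read 'b': q→∅, x→∅, y→{v}; now {v}.
Read 'a': v→{q, x, y}; now {q, x, y}.
Read 'b': q→∅, x→∅, y→{v}; now {v}.
Read 'a': v→{q, x, y}; now {q, x, y}.

{q, x, y}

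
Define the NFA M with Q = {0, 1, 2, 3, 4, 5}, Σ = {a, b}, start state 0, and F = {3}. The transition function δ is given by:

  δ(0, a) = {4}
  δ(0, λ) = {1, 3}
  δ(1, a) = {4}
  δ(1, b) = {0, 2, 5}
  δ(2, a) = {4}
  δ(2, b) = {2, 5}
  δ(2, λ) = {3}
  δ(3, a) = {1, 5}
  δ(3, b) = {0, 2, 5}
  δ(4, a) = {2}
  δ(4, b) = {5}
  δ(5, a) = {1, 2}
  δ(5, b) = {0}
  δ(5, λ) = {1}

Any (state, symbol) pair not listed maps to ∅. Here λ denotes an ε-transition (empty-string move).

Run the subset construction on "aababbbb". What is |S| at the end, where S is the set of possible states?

5

Start: ε-closure({0}) = {0, 1, 3}.
Read 'a': 0→{4}, 1→{4}, 3→{1, 5}; now {1, 4, 5}.
Read 'a': 1→{4}, 4→{2}, 5→{1, 2}; union {1, 2, 4}; ε-closure = {1, 2, 3, 4}.
Read 'b': 1→{0, 2, 5}, 2→{2, 5}, 3→{0, 2, 5}, 4→{5}; union {0, 2, 5}; ε-closure = {0, 1, 2, 3, 5}.
Read 'a': 0→{4}, 1→{4}, 2→{4}, 3→{1, 5}, 5→{1, 2}; union {1, 2, 4, 5}; ε-closure = {1, 2, 3, 4, 5}.
Read 'b': 1→{0, 2, 5}, 2→{2, 5}, 3→{0, 2, 5}, 4→{5}, 5→{0}; union {0, 2, 5}; ε-closure = {0, 1, 2, 3, 5}.
Read 'b': 0→∅, 1→{0, 2, 5}, 2→{2, 5}, 3→{0, 2, 5}, 5→{0}; union {0, 2, 5}; ε-closure = {0, 1, 2, 3, 5}.
Read 'b': 0→∅, 1→{0, 2, 5}, 2→{2, 5}, 3→{0, 2, 5}, 5→{0}; union {0, 2, 5}; ε-closure = {0, 1, 2, 3, 5}.
Read 'b': 0→∅, 1→{0, 2, 5}, 2→{2, 5}, 3→{0, 2, 5}, 5→{0}; union {0, 2, 5}; ε-closure = {0, 1, 2, 3, 5}.
That set has 5 states.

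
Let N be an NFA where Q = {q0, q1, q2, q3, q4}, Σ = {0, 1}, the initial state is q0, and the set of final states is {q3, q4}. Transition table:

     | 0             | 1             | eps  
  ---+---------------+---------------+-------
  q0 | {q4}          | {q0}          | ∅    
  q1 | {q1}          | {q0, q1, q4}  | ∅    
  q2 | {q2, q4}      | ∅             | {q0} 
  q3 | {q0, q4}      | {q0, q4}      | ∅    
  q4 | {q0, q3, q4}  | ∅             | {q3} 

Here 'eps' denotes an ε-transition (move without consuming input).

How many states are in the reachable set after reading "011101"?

3

Start in {q0}.
Read '0': q0→{q4}; union {q4}; ε-closure = {q3, q4}.
Read '1': q3→{q0, q4}, q4→∅; union {q0, q4}; ε-closure = {q0, q3, q4}.
Read '1': q0→{q0}, q3→{q0, q4}, q4→∅; union {q0, q4}; ε-closure = {q0, q3, q4}.
Read '1': q0→{q0}, q3→{q0, q4}, q4→∅; union {q0, q4}; ε-closure = {q0, q3, q4}.
Read '0': q0→{q4}, q3→{q0, q4}, q4→{q0, q3, q4}; now {q0, q3, q4}.
Read '1': q0→{q0}, q3→{q0, q4}, q4→∅; union {q0, q4}; ε-closure = {q0, q3, q4}.
That set has 3 states.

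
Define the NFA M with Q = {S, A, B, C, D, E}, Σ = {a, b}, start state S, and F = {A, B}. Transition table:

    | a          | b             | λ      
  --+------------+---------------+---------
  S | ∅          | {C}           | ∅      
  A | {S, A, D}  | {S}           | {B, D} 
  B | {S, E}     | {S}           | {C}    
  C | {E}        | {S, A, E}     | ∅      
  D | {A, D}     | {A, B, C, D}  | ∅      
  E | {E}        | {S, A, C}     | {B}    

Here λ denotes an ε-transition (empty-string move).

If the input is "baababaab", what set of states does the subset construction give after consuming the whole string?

{S, A, B, C, D, E}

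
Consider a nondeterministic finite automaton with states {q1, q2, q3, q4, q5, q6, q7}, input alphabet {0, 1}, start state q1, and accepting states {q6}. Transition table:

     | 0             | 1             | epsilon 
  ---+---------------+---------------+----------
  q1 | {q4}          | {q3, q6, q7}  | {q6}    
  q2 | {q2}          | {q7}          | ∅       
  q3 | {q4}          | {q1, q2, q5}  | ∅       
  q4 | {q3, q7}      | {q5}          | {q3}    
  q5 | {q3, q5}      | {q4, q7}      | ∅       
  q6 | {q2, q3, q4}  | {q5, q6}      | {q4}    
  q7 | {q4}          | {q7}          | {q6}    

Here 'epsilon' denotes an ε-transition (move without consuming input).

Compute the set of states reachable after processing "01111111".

Start: ε-closure({q1}) = {q1, q3, q4, q6}.
Read '0': q1→{q4}, q3→{q4}, q4→{q3, q7}, q6→{q2, q3, q4}; union {q2, q3, q4, q7}; ε-closure = {q2, q3, q4, q6, q7}.
Read '1': q2→{q7}, q3→{q1, q2, q5}, q4→{q5}, q6→{q5, q6}, q7→{q7}; union {q1, q2, q5, q6, q7}; ε-closure = {q1, q2, q3, q4, q5, q6, q7}.
Read '1': q1→{q3, q6, q7}, q2→{q7}, q3→{q1, q2, q5}, q4→{q5}, q5→{q4, q7}, q6→{q5, q6}, q7→{q7}; now {q1, q2, q3, q4, q5, q6, q7}.
Read '1': q1→{q3, q6, q7}, q2→{q7}, q3→{q1, q2, q5}, q4→{q5}, q5→{q4, q7}, q6→{q5, q6}, q7→{q7}; now {q1, q2, q3, q4, q5, q6, q7}.
Read '1': q1→{q3, q6, q7}, q2→{q7}, q3→{q1, q2, q5}, q4→{q5}, q5→{q4, q7}, q6→{q5, q6}, q7→{q7}; now {q1, q2, q3, q4, q5, q6, q7}.
Read '1': q1→{q3, q6, q7}, q2→{q7}, q3→{q1, q2, q5}, q4→{q5}, q5→{q4, q7}, q6→{q5, q6}, q7→{q7}; now {q1, q2, q3, q4, q5, q6, q7}.
Read '1': q1→{q3, q6, q7}, q2→{q7}, q3→{q1, q2, q5}, q4→{q5}, q5→{q4, q7}, q6→{q5, q6}, q7→{q7}; now {q1, q2, q3, q4, q5, q6, q7}.
Read '1': q1→{q3, q6, q7}, q2→{q7}, q3→{q1, q2, q5}, q4→{q5}, q5→{q4, q7}, q6→{q5, q6}, q7→{q7}; now {q1, q2, q3, q4, q5, q6, q7}.

{q1, q2, q3, q4, q5, q6, q7}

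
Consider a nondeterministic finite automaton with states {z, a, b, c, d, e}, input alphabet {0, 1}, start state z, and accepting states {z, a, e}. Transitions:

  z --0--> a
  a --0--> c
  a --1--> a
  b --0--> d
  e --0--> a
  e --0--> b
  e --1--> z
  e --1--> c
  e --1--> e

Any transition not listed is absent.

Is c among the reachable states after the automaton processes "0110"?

Yes

Start in {z}.
Read '0': z→{a}; now {a}.
Read '1': a→{a}; now {a}.
Read '1': a→{a}; now {a}.
Read '0': a→{c}; now {c}.
State c is in {c}.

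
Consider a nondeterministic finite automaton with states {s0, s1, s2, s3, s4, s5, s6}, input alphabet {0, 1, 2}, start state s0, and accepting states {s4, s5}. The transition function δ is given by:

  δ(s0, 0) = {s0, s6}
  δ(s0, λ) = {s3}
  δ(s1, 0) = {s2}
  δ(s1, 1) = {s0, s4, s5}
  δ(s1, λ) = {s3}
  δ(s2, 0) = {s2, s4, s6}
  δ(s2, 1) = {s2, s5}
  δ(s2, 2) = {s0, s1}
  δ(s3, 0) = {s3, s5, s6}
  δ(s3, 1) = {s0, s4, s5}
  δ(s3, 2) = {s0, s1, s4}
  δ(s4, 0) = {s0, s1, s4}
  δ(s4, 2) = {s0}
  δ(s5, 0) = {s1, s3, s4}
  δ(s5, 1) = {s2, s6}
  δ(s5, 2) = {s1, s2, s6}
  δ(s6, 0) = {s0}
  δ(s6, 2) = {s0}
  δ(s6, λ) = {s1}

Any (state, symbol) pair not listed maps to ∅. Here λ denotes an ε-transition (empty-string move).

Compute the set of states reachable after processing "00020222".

Start: ε-closure({s0}) = {s0, s3}.
Read '0': s0→{s0, s6}, s3→{s3, s5, s6}; union {s0, s3, s5, s6}; ε-closure = {s0, s1, s3, s5, s6}.
Read '0': s0→{s0, s6}, s1→{s2}, s3→{s3, s5, s6}, s5→{s1, s3, s4}, s6→{s0}; now {s0, s1, s2, s3, s4, s5, s6}.
Read '0': s0→{s0, s6}, s1→{s2}, s2→{s2, s4, s6}, s3→{s3, s5, s6}, s4→{s0, s1, s4}, s5→{s1, s3, s4}, s6→{s0}; now {s0, s1, s2, s3, s4, s5, s6}.
Read '2': s0→∅, s1→∅, s2→{s0, s1}, s3→{s0, s1, s4}, s4→{s0}, s5→{s1, s2, s6}, s6→{s0}; union {s0, s1, s2, s4, s6}; ε-closure = {s0, s1, s2, s3, s4, s6}.
Read '0': s0→{s0, s6}, s1→{s2}, s2→{s2, s4, s6}, s3→{s3, s5, s6}, s4→{s0, s1, s4}, s6→{s0}; now {s0, s1, s2, s3, s4, s5, s6}.
Read '2': s0→∅, s1→∅, s2→{s0, s1}, s3→{s0, s1, s4}, s4→{s0}, s5→{s1, s2, s6}, s6→{s0}; union {s0, s1, s2, s4, s6}; ε-closure = {s0, s1, s2, s3, s4, s6}.
Read '2': s0→∅, s1→∅, s2→{s0, s1}, s3→{s0, s1, s4}, s4→{s0}, s6→{s0}; union {s0, s1, s4}; ε-closure = {s0, s1, s3, s4}.
Read '2': s0→∅, s1→∅, s3→{s0, s1, s4}, s4→{s0}; union {s0, s1, s4}; ε-closure = {s0, s1, s3, s4}.

{s0, s1, s3, s4}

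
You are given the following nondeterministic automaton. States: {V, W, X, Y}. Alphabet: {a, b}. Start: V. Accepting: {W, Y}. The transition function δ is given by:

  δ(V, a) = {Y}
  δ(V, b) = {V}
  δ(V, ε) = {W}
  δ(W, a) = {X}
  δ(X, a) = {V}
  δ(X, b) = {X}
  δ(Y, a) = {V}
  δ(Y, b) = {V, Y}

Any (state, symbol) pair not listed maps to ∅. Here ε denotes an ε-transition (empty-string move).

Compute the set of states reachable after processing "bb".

Start: ε-closure({V}) = {V, W}.
Read 'b': {V, W} → {V, W}.
Read 'b': {V, W} → {V, W}.

{V, W}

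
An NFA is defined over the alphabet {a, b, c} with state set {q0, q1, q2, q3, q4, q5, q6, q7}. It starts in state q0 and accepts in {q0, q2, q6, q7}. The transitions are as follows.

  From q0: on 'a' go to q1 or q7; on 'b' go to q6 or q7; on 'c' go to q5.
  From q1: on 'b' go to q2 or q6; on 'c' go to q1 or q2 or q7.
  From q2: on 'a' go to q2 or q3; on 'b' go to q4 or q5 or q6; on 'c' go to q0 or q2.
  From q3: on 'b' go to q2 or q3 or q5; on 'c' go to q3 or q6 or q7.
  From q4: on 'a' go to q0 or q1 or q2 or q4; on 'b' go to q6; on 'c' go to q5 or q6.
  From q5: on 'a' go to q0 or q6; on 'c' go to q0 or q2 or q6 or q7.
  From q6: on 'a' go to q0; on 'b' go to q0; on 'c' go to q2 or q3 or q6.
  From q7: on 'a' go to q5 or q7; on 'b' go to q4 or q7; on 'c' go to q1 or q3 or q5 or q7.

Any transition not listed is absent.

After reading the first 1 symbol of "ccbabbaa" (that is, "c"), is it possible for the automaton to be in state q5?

Yes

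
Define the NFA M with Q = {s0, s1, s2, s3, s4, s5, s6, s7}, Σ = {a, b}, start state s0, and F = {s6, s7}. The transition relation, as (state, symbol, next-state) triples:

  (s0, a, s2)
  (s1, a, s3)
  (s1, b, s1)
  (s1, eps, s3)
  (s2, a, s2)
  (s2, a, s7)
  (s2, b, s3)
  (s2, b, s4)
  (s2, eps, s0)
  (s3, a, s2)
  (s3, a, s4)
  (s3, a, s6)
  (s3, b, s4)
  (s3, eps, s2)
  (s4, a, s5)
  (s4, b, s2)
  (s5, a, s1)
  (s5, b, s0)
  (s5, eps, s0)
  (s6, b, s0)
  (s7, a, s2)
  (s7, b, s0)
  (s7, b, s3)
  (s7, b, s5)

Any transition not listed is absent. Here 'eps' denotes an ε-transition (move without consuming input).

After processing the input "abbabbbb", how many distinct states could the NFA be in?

4

Start in {s0}.
Read 'a': s0→{s2}; union {s2}; ε-closure = {s0, s2}.
Read 'b': s0→∅, s2→{s3, s4}; union {s3, s4}; ε-closure = {s0, s2, s3, s4}.
Read 'b': s0→∅, s2→{s3, s4}, s3→{s4}, s4→{s2}; union {s2, s3, s4}; ε-closure = {s0, s2, s3, s4}.
Read 'a': s0→{s2}, s2→{s2, s7}, s3→{s2, s4, s6}, s4→{s5}; union {s2, s4, s5, s6, s7}; ε-closure = {s0, s2, s4, s5, s6, s7}.
Read 'b': s0→∅, s2→{s3, s4}, s4→{s2}, s5→{s0}, s6→{s0}, s7→{s0, s3, s5}; now {s0, s2, s3, s4, s5}.
Read 'b': s0→∅, s2→{s3, s4}, s3→{s4}, s4→{s2}, s5→{s0}; now {s0, s2, s3, s4}.
Read 'b': s0→∅, s2→{s3, s4}, s3→{s4}, s4→{s2}; union {s2, s3, s4}; ε-closure = {s0, s2, s3, s4}.
Read 'b': s0→∅, s2→{s3, s4}, s3→{s4}, s4→{s2}; union {s2, s3, s4}; ε-closure = {s0, s2, s3, s4}.
That set has 4 states.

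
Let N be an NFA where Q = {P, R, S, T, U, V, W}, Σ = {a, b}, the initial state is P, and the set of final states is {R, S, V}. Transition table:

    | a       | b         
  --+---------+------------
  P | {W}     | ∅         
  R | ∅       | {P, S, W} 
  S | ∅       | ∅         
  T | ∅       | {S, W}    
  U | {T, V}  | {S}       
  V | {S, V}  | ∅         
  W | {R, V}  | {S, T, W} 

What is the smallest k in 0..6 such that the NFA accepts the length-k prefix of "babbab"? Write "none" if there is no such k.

Start in {P}.
Read 'b': P→∅; now ∅.
The set is empty and remains empty for the remaining 5 symbols.
No reachable set along the way intersects F.

none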